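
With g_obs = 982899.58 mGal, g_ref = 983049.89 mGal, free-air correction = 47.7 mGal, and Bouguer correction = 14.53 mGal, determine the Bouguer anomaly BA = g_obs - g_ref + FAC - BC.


BA = g_obs - g_ref + FAC - BC
= 982899.58 - 983049.89 + 47.7 - 14.53
= -117.14 mGal

-117.14


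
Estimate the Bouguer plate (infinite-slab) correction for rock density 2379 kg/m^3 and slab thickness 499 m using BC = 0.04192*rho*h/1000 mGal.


BC = 0.04192 * rho * h / 1000
= 0.04192 * 2379 * 499 / 1000
= 49.7641 mGal

49.7641


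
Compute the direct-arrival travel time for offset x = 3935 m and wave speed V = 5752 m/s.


t = x / V
= 3935 / 5752
= 0.6841 s

0.6841


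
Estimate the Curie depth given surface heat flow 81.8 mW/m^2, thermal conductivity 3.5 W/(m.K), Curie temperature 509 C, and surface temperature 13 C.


T_Curie - T_surf = 509 - 13 = 496 C
Convert q to W/m^2: 81.8 mW/m^2 = 0.0818 W/m^2
d = 496 * 3.5 / 0.0818 = 21222.49 m

21222.49


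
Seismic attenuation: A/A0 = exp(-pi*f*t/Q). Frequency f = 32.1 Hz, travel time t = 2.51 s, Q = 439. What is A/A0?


pi*f*t/Q = pi*32.1*2.51/439 = 0.576586
A/A0 = exp(-0.576586) = 0.561813

0.561813


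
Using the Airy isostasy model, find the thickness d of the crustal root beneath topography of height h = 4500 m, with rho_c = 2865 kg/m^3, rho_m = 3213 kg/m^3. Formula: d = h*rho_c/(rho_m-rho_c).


rho_m - rho_c = 3213 - 2865 = 348
d = 4500 * 2865 / 348
= 12892500 / 348
= 37047.41 m

37047.41


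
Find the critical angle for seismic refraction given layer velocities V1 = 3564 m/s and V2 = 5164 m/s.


V1/V2 = 3564/5164 = 0.690163
theta_c = arcsin(0.690163) = 43.643 degrees

43.643


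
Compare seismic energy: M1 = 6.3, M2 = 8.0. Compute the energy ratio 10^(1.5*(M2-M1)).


M2 - M1 = 8.0 - 6.3 = 1.7
1.5 * 1.7 = 2.55
ratio = 10^2.55 = 354.81

354.81


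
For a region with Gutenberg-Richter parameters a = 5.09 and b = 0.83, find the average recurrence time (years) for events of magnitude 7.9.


log10(N) = 5.09 - 0.83*7.9 = -1.467
N = 10^-1.467 = 0.034119
T = 1/N = 1/0.034119 = 29.3089 years

29.3089


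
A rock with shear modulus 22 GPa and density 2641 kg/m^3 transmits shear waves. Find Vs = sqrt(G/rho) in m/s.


Convert G to Pa: G = 22e9 Pa
Compute G/rho = 22e9 / 2641 = 8330177.9629
Vs = sqrt(8330177.9629) = 2886.2 m/s

2886.2


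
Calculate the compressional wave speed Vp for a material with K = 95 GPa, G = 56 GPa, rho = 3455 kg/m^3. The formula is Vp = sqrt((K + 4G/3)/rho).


First compute the effective modulus:
K + 4G/3 = 95e9 + 4*56e9/3 = 169666666666.67 Pa
Then divide by density:
169666666666.67 / 3455 = 49107573.5649 Pa/(kg/m^3)
Take the square root:
Vp = sqrt(49107573.5649) = 7007.68 m/s

7007.68


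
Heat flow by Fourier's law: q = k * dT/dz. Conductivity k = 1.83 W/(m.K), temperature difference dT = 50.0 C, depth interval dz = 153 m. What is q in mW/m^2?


q = k * dT / dz * 1000
= 1.83 * 50.0 / 153 * 1000
= 0.598039 * 1000
= 598.0392 mW/m^2

598.0392


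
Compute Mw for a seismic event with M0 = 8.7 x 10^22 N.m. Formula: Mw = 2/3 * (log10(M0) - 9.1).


log10(M0) = log10(8.7 x 10^22) = 22.9395
Mw = 2/3 * (22.9395 - 9.1)
= 2/3 * 13.8395
= 9.23

9.23


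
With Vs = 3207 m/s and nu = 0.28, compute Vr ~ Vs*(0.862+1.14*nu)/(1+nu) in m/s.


Numerator factor = 0.862 + 1.14*0.28 = 1.1812
Denominator = 1 + 0.28 = 1.28
Vr = 3207 * 1.1812 / 1.28 = 2959.46 m/s

2959.46


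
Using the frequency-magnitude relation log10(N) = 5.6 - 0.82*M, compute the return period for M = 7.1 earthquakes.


log10(N) = 5.6 - 0.82*7.1 = -0.222
N = 10^-0.222 = 0.599791
T = 1/N = 1/0.599791 = 1.6672 years

1.6672


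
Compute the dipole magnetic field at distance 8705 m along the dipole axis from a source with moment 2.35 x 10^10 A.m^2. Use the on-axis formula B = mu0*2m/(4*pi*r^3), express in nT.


m = 2.35 x 10^10 = 23500000000 A.m^2
2m = 47000000000 A.m^2
r^3 = 8705^3 = 659639002625
B = (4pi*10^-7) * 47000000000 / (4*pi * 659639002625) * 1e9
= 59061.941887 / 8289268178671.99 * 1e9
= 7.1251 nT

7.1251


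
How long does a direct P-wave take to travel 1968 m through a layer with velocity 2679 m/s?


t = x / V
= 1968 / 2679
= 0.7346 s

0.7346


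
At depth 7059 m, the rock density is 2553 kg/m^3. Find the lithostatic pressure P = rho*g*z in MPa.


P = rho * g * z / 1e6
= 2553 * 9.81 * 7059 / 1e6
= 176792160.87 / 1e6
= 176.7922 MPa

176.7922


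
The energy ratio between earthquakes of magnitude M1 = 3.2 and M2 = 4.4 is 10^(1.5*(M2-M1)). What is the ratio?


M2 - M1 = 4.4 - 3.2 = 1.2
1.5 * 1.2 = 1.8
ratio = 10^1.8 = 63.1

63.1


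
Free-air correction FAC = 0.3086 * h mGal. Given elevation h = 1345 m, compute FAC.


FAC = 0.3086 * h
= 0.3086 * 1345
= 415.067 mGal

415.067


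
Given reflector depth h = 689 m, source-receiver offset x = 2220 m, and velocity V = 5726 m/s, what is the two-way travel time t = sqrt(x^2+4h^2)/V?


x^2 + 4h^2 = 2220^2 + 4*689^2 = 4928400 + 1898884 = 6827284
sqrt(6827284) = 2612.9072
t = 2612.9072 / 5726 = 0.4563 s

0.4563


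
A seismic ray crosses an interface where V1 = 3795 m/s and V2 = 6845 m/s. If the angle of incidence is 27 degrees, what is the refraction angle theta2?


sin(theta1) = sin(27 deg) = 0.45399
sin(theta2) = V2/V1 * sin(theta1) = 6845/3795 * 0.45399 = 0.818858
theta2 = arcsin(0.818858) = 54.9706 degrees

54.9706


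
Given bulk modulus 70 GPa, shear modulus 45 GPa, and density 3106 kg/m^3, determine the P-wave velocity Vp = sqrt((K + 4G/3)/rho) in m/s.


First compute the effective modulus:
K + 4G/3 = 70e9 + 4*45e9/3 = 130000000000.0 Pa
Then divide by density:
130000000000.0 / 3106 = 41854475.2093 Pa/(kg/m^3)
Take the square root:
Vp = sqrt(41854475.2093) = 6469.5 m/s

6469.5


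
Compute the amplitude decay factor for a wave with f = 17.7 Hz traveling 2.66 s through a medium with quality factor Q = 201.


pi*f*t/Q = pi*17.7*2.66/201 = 0.735883
A/A0 = exp(-0.735883) = 0.479082

0.479082


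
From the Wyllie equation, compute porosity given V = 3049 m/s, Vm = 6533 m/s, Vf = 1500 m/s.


1/V - 1/Vm = 1/3049 - 1/6533 = 0.00017491
1/Vf - 1/Vm = 1/1500 - 1/6533 = 0.0005136
phi = 0.00017491 / 0.0005136 = 0.3406

0.3406


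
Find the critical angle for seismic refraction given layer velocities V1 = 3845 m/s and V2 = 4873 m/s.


V1/V2 = 3845/4873 = 0.789042
theta_c = arcsin(0.789042) = 52.096 degrees

52.096


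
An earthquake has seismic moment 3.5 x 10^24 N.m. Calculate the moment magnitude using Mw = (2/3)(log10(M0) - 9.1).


log10(M0) = log10(3.5 x 10^24) = 24.5441
Mw = 2/3 * (24.5441 - 9.1)
= 2/3 * 15.4441
= 10.3

10.3


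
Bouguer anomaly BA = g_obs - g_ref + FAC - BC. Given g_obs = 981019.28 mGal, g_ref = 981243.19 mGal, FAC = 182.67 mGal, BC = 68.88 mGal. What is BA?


BA = g_obs - g_ref + FAC - BC
= 981019.28 - 981243.19 + 182.67 - 68.88
= -110.12 mGal

-110.12


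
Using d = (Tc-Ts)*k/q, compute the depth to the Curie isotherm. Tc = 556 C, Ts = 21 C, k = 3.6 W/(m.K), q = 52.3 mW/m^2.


T_Curie - T_surf = 556 - 21 = 535 C
Convert q to W/m^2: 52.3 mW/m^2 = 0.0523 W/m^2
d = 535 * 3.6 / 0.0523 = 36826.0 m

36826.0


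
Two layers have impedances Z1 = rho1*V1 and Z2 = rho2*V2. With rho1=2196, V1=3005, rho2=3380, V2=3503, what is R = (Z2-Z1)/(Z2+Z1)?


Z1 = 2196 * 3005 = 6598980
Z2 = 3380 * 3503 = 11840140
R = (11840140 - 6598980) / (11840140 + 6598980) = 5241160 / 18439120 = 0.2842

0.2842


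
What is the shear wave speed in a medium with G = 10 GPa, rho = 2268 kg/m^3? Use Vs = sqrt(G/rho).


Convert G to Pa: G = 10e9 Pa
Compute G/rho = 10e9 / 2268 = 4409171.0758
Vs = sqrt(4409171.0758) = 2099.8 m/s

2099.8


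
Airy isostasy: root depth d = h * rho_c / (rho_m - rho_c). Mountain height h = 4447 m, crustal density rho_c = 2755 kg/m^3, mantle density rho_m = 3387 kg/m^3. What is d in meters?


rho_m - rho_c = 3387 - 2755 = 632
d = 4447 * 2755 / 632
= 12251485 / 632
= 19385.26 m

19385.26


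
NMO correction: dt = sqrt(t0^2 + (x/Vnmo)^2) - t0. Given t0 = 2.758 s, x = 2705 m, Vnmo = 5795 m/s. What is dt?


x/Vnmo = 2705/5795 = 0.466782
(x/Vnmo)^2 = 0.217885
t0^2 = 7.606564
sqrt(7.606564 + 0.217885) = 2.797222
dt = 2.797222 - 2.758 = 0.039222

0.039222


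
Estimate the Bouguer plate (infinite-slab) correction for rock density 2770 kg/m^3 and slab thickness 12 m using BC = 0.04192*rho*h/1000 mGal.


BC = 0.04192 * rho * h / 1000
= 0.04192 * 2770 * 12 / 1000
= 1.3934 mGal

1.3934


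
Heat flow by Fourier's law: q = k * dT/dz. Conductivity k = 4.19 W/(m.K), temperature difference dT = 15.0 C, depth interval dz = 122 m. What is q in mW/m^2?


q = k * dT / dz * 1000
= 4.19 * 15.0 / 122 * 1000
= 0.515164 * 1000
= 515.1639 mW/m^2

515.1639


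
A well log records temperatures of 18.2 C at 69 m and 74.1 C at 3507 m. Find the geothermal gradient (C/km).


dT = 74.1 - 18.2 = 55.9 C
dz = 3507 - 69 = 3438 m
gradient = dT/dz * 1000 = 55.9/3438 * 1000 = 16.2595 C/km

16.2595


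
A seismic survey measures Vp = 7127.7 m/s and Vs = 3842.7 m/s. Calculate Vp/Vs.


Vp/Vs = 7127.7 / 3842.7
= 1.8549

1.8549


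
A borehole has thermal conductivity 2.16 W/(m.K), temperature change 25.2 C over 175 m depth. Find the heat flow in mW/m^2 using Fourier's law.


q = k * dT / dz * 1000
= 2.16 * 25.2 / 175 * 1000
= 0.31104 * 1000
= 311.04 mW/m^2

311.04


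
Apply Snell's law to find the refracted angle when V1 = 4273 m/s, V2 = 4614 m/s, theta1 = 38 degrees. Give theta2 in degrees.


sin(theta1) = sin(38 deg) = 0.615661
sin(theta2) = V2/V1 * sin(theta1) = 4614/4273 * 0.615661 = 0.664793
theta2 = arcsin(0.664793) = 41.6665 degrees

41.6665


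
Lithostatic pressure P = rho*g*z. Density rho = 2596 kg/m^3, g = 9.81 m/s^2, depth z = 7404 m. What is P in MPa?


P = rho * g * z / 1e6
= 2596 * 9.81 * 7404 / 1e6
= 188555891.04 / 1e6
= 188.5559 MPa

188.5559


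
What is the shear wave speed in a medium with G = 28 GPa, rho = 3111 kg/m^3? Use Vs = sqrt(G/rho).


Convert G to Pa: G = 28e9 Pa
Compute G/rho = 28e9 / 3111 = 9000321.4401
Vs = sqrt(9000321.4401) = 3000.05 m/s

3000.05


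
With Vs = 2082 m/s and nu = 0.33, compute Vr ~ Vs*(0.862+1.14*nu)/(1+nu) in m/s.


Numerator factor = 0.862 + 1.14*0.33 = 1.2382
Denominator = 1 + 0.33 = 1.33
Vr = 2082 * 1.2382 / 1.33 = 1938.3 m/s

1938.3


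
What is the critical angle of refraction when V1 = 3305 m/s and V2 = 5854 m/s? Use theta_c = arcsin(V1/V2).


V1/V2 = 3305/5854 = 0.564571
theta_c = arcsin(0.564571) = 34.3725 degrees

34.3725


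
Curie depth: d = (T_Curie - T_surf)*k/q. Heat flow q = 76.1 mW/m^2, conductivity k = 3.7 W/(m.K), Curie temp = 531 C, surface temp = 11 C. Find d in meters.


T_Curie - T_surf = 531 - 11 = 520 C
Convert q to W/m^2: 76.1 mW/m^2 = 0.0761 W/m^2
d = 520 * 3.7 / 0.0761 = 25282.52 m

25282.52


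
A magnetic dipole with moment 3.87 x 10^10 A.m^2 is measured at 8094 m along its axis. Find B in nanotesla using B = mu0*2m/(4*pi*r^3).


m = 3.87 x 10^10 = 38700000000 A.m^2
2m = 77400000000 A.m^2
r^3 = 8094^3 = 530260894584
B = (4pi*10^-7) * 77400000000 / (4*pi * 530260894584) * 1e9
= 97263.708555 / 6663454923644.18 * 1e9
= 14.5966 nT

14.5966


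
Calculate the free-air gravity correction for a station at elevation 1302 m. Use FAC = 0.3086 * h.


FAC = 0.3086 * h
= 0.3086 * 1302
= 401.7972 mGal

401.7972


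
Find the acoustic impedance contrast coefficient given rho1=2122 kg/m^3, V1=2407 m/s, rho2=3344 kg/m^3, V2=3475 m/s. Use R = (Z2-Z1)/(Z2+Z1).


Z1 = 2122 * 2407 = 5107654
Z2 = 3344 * 3475 = 11620400
R = (11620400 - 5107654) / (11620400 + 5107654) = 6512746 / 16728054 = 0.3893

0.3893


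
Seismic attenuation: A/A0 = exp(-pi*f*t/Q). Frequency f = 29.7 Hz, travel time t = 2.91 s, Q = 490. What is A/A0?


pi*f*t/Q = pi*29.7*2.91/490 = 0.554119
A/A0 = exp(-0.554119) = 0.574578

0.574578


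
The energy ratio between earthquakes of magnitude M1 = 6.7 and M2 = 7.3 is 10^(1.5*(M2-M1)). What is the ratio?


M2 - M1 = 7.3 - 6.7 = 0.6
1.5 * 0.6 = 0.9
ratio = 10^0.9 = 7.94

7.94


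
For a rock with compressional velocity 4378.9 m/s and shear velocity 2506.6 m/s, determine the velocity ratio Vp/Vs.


Vp/Vs = 4378.9 / 2506.6
= 1.7469

1.7469


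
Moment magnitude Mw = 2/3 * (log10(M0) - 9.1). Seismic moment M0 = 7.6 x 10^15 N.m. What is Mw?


log10(M0) = log10(7.6 x 10^15) = 15.8808
Mw = 2/3 * (15.8808 - 9.1)
= 2/3 * 6.7808
= 4.52

4.52


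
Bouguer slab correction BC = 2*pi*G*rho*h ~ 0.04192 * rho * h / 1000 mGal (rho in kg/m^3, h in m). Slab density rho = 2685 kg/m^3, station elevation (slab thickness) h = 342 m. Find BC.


BC = 0.04192 * rho * h / 1000
= 0.04192 * 2685 * 342 / 1000
= 38.4939 mGal

38.4939


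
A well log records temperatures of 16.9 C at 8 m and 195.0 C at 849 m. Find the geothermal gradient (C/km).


dT = 195.0 - 16.9 = 178.1 C
dz = 849 - 8 = 841 m
gradient = dT/dz * 1000 = 178.1/841 * 1000 = 211.7717 C/km

211.7717


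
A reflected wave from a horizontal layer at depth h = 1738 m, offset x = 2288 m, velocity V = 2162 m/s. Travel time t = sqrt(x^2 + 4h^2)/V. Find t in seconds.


x^2 + 4h^2 = 2288^2 + 4*1738^2 = 5234944 + 12082576 = 17317520
sqrt(17317520) = 4161.4324
t = 4161.4324 / 2162 = 1.9248 s

1.9248


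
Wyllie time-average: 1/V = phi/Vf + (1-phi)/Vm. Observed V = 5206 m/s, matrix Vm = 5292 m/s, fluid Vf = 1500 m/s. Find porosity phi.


1/V - 1/Vm = 1/5206 - 1/5292 = 3.12e-06
1/Vf - 1/Vm = 1/1500 - 1/5292 = 0.0004777
phi = 3.12e-06 / 0.0004777 = 0.0065

0.0065


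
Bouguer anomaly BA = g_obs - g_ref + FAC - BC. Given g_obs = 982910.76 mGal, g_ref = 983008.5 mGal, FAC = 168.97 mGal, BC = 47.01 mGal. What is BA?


BA = g_obs - g_ref + FAC - BC
= 982910.76 - 983008.5 + 168.97 - 47.01
= 24.22 mGal

24.22


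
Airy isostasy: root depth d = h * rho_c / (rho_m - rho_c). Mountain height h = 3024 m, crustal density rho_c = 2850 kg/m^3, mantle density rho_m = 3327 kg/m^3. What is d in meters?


rho_m - rho_c = 3327 - 2850 = 477
d = 3024 * 2850 / 477
= 8618400 / 477
= 18067.92 m

18067.92


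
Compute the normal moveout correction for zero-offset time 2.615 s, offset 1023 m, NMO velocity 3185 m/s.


x/Vnmo = 1023/3185 = 0.321193
(x/Vnmo)^2 = 0.103165
t0^2 = 6.838225
sqrt(6.838225 + 0.103165) = 2.634652
dt = 2.634652 - 2.615 = 0.019652

0.019652


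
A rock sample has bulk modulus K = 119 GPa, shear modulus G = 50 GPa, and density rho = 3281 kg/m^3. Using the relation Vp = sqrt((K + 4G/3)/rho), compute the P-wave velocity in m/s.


First compute the effective modulus:
K + 4G/3 = 119e9 + 4*50e9/3 = 185666666666.67 Pa
Then divide by density:
185666666666.67 / 3281 = 56588438.4842 Pa/(kg/m^3)
Take the square root:
Vp = sqrt(56588438.4842) = 7522.53 m/s

7522.53


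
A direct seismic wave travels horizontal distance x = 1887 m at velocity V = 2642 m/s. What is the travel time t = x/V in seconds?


t = x / V
= 1887 / 2642
= 0.7142 s

0.7142


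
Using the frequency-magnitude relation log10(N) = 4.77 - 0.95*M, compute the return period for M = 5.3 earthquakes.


log10(N) = 4.77 - 0.95*5.3 = -0.265
N = 10^-0.265 = 0.54325
T = 1/N = 1/0.54325 = 1.8408 years

1.8408


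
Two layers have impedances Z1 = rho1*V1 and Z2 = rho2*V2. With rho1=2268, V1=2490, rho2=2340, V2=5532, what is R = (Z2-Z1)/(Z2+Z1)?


Z1 = 2268 * 2490 = 5647320
Z2 = 2340 * 5532 = 12944880
R = (12944880 - 5647320) / (12944880 + 5647320) = 7297560 / 18592200 = 0.3925

0.3925


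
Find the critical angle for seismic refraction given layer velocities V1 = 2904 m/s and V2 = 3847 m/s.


V1/V2 = 2904/3847 = 0.754874
theta_c = arcsin(0.754874) = 49.0144 degrees

49.0144


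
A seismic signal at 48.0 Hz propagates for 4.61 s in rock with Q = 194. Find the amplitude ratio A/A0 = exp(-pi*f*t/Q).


pi*f*t/Q = pi*48.0*4.61/194 = 3.583359
A/A0 = exp(-3.583359) = 0.027782

0.027782


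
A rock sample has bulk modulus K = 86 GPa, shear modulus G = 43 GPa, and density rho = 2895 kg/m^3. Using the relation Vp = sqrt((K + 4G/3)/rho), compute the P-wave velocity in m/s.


First compute the effective modulus:
K + 4G/3 = 86e9 + 4*43e9/3 = 143333333333.33 Pa
Then divide by density:
143333333333.33 / 2895 = 49510650.5469 Pa/(kg/m^3)
Take the square root:
Vp = sqrt(49510650.5469) = 7036.38 m/s

7036.38


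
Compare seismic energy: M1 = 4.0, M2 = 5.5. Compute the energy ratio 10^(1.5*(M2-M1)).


M2 - M1 = 5.5 - 4.0 = 1.5
1.5 * 1.5 = 2.25
ratio = 10^2.25 = 177.83

177.83


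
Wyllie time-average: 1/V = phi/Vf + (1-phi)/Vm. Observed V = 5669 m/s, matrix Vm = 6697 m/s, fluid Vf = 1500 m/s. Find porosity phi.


1/V - 1/Vm = 1/5669 - 1/6697 = 2.708e-05
1/Vf - 1/Vm = 1/1500 - 1/6697 = 0.00051735
phi = 2.708e-05 / 0.00051735 = 0.0523

0.0523


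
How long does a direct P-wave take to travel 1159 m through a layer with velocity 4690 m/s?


t = x / V
= 1159 / 4690
= 0.2471 s

0.2471


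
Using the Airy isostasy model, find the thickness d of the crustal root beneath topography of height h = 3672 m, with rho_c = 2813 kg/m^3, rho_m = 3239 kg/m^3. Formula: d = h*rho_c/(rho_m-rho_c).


rho_m - rho_c = 3239 - 2813 = 426
d = 3672 * 2813 / 426
= 10329336 / 426
= 24247.27 m

24247.27


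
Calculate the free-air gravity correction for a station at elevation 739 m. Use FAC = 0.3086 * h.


FAC = 0.3086 * h
= 0.3086 * 739
= 228.0554 mGal

228.0554


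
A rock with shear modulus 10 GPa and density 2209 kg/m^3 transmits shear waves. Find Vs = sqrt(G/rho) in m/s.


Convert G to Pa: G = 10e9 Pa
Compute G/rho = 10e9 / 2209 = 4526935.2648
Vs = sqrt(4526935.2648) = 2127.66 m/s

2127.66


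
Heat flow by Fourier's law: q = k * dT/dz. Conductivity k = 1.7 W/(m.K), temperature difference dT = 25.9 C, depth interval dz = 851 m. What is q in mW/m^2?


q = k * dT / dz * 1000
= 1.7 * 25.9 / 851 * 1000
= 0.051739 * 1000
= 51.7391 mW/m^2

51.7391


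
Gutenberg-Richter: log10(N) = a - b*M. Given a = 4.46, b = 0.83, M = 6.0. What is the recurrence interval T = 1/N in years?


log10(N) = 4.46 - 0.83*6.0 = -0.52
N = 10^-0.52 = 0.301995
T = 1/N = 1/0.301995 = 3.3113 years

3.3113


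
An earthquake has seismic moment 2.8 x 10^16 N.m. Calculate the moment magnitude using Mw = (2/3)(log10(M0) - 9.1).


log10(M0) = log10(2.8 x 10^16) = 16.4472
Mw = 2/3 * (16.4472 - 9.1)
= 2/3 * 7.3472
= 4.9

4.9


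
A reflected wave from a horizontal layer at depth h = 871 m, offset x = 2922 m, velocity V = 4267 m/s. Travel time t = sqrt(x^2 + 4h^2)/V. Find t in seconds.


x^2 + 4h^2 = 2922^2 + 4*871^2 = 8538084 + 3034564 = 11572648
sqrt(11572648) = 3401.8595
t = 3401.8595 / 4267 = 0.7972 s

0.7972


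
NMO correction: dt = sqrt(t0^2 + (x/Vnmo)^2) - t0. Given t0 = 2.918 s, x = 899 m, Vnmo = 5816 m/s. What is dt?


x/Vnmo = 899/5816 = 0.154574
(x/Vnmo)^2 = 0.023893
t0^2 = 8.514724
sqrt(8.514724 + 0.023893) = 2.922091
dt = 2.922091 - 2.918 = 0.004091

0.004091


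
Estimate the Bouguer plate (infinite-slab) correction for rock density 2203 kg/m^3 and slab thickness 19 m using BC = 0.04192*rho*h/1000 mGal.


BC = 0.04192 * rho * h / 1000
= 0.04192 * 2203 * 19 / 1000
= 1.7546 mGal

1.7546


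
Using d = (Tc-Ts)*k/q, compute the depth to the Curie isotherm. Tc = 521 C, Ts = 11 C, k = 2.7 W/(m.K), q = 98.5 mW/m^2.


T_Curie - T_surf = 521 - 11 = 510 C
Convert q to W/m^2: 98.5 mW/m^2 = 0.0985 W/m^2
d = 510 * 2.7 / 0.0985 = 13979.7 m

13979.7


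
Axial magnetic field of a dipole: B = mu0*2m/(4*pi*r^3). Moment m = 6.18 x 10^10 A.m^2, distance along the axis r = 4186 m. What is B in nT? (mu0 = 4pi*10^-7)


m = 6.18 x 10^10 = 61800000000 A.m^2
2m = 123600000000 A.m^2
r^3 = 4186^3 = 73349586856
B = (4pi*10^-7) * 123600000000 / (4*pi * 73349586856) * 1e9
= 155320.340793 / 921738092842.62 * 1e9
= 168.5081 nT

168.5081


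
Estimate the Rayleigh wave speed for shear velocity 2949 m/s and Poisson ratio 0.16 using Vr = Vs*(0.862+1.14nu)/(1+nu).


Numerator factor = 0.862 + 1.14*0.16 = 1.0444
Denominator = 1 + 0.16 = 1.16
Vr = 2949 * 1.0444 / 1.16 = 2655.12 m/s

2655.12


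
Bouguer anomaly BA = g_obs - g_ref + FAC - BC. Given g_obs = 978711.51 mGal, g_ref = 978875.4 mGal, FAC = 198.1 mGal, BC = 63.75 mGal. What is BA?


BA = g_obs - g_ref + FAC - BC
= 978711.51 - 978875.4 + 198.1 - 63.75
= -29.54 mGal

-29.54


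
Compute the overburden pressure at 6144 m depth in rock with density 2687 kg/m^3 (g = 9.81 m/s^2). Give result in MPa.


P = rho * g * z / 1e6
= 2687 * 9.81 * 6144 / 1e6
= 161952583.68 / 1e6
= 161.9526 MPa

161.9526


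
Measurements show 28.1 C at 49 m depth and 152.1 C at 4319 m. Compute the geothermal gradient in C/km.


dT = 152.1 - 28.1 = 124.0 C
dz = 4319 - 49 = 4270 m
gradient = dT/dz * 1000 = 124.0/4270 * 1000 = 29.0398 C/km

29.0398


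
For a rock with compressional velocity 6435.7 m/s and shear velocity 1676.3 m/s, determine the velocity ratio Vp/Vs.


Vp/Vs = 6435.7 / 1676.3
= 3.8392

3.8392


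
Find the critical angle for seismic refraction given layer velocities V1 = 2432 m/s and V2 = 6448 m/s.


V1/V2 = 2432/6448 = 0.377171
theta_c = arcsin(0.377171) = 22.1586 degrees

22.1586


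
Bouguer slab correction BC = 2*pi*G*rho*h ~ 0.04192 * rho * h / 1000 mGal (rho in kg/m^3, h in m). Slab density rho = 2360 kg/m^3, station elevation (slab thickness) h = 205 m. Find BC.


BC = 0.04192 * rho * h / 1000
= 0.04192 * 2360 * 205 / 1000
= 20.2809 mGal

20.2809


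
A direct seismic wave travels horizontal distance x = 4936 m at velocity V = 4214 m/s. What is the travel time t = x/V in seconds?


t = x / V
= 4936 / 4214
= 1.1713 s

1.1713


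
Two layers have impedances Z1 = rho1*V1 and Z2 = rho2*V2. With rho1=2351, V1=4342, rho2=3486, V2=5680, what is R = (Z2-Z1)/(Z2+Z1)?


Z1 = 2351 * 4342 = 10208042
Z2 = 3486 * 5680 = 19800480
R = (19800480 - 10208042) / (19800480 + 10208042) = 9592438 / 30008522 = 0.3197

0.3197


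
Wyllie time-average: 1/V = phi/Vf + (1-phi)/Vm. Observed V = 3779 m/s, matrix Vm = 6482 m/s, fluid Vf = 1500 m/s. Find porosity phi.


1/V - 1/Vm = 1/3779 - 1/6482 = 0.00011035
1/Vf - 1/Vm = 1/1500 - 1/6482 = 0.00051239
phi = 0.00011035 / 0.00051239 = 0.2154

0.2154


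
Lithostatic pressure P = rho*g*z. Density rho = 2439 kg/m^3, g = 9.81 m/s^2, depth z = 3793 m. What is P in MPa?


P = rho * g * z / 1e6
= 2439 * 9.81 * 3793 / 1e6
= 90753555.87 / 1e6
= 90.7536 MPa

90.7536


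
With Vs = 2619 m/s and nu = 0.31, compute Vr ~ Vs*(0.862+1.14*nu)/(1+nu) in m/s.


Numerator factor = 0.862 + 1.14*0.31 = 1.2154
Denominator = 1 + 0.31 = 1.31
Vr = 2619 * 1.2154 / 1.31 = 2429.87 m/s

2429.87


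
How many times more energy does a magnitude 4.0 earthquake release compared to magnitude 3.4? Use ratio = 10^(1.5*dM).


M2 - M1 = 4.0 - 3.4 = 0.6
1.5 * 0.6 = 0.9
ratio = 10^0.9 = 7.94

7.94


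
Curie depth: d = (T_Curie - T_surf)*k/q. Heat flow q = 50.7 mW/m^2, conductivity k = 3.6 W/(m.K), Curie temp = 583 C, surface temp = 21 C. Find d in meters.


T_Curie - T_surf = 583 - 21 = 562 C
Convert q to W/m^2: 50.7 mW/m^2 = 0.0507 W/m^2
d = 562 * 3.6 / 0.0507 = 39905.33 m

39905.33


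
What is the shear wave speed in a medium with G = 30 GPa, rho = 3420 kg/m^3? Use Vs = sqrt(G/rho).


Convert G to Pa: G = 30e9 Pa
Compute G/rho = 30e9 / 3420 = 8771929.8246
Vs = sqrt(8771929.8246) = 2961.74 m/s

2961.74


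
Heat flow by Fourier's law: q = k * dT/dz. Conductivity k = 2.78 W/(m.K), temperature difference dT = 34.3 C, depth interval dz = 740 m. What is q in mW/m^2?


q = k * dT / dz * 1000
= 2.78 * 34.3 / 740 * 1000
= 0.128857 * 1000
= 128.8568 mW/m^2

128.8568


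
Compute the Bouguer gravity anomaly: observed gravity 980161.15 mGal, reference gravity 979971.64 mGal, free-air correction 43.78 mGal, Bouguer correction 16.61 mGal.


BA = g_obs - g_ref + FAC - BC
= 980161.15 - 979971.64 + 43.78 - 16.61
= 216.68 mGal

216.68


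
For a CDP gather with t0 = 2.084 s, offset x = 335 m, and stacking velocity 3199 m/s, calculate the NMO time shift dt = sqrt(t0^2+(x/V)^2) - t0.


x/Vnmo = 335/3199 = 0.10472
(x/Vnmo)^2 = 0.010966
t0^2 = 4.343056
sqrt(4.343056 + 0.010966) = 2.086629
dt = 2.086629 - 2.084 = 0.002629

0.002629


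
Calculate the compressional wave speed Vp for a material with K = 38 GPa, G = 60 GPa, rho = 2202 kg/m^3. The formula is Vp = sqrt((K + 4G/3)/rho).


First compute the effective modulus:
K + 4G/3 = 38e9 + 4*60e9/3 = 118000000000.0 Pa
Then divide by density:
118000000000.0 / 2202 = 53587647.5931 Pa/(kg/m^3)
Take the square root:
Vp = sqrt(53587647.5931) = 7320.36 m/s

7320.36


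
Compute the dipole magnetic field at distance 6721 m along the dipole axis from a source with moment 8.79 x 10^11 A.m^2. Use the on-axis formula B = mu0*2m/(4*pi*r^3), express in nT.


m = 8.79 x 10^11 = 879000000000 A.m^2
2m = 1758000000000 A.m^2
r^3 = 6721^3 = 303599943361
B = (4pi*10^-7) * 1758000000000 / (4*pi * 303599943361) * 1e9
= 2209167.954004 / 3815149406772.78 * 1e9
= 579.0515 nT

579.0515


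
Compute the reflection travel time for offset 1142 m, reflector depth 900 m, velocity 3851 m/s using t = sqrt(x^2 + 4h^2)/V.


x^2 + 4h^2 = 1142^2 + 4*900^2 = 1304164 + 3240000 = 4544164
sqrt(4544164) = 2131.7045
t = 2131.7045 / 3851 = 0.5535 s

0.5535


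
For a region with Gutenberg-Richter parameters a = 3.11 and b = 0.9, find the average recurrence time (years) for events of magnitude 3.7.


log10(N) = 3.11 - 0.9*3.7 = -0.22
N = 10^-0.22 = 0.60256
T = 1/N = 1/0.60256 = 1.6596 years

1.6596


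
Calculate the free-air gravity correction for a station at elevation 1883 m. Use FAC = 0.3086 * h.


FAC = 0.3086 * h
= 0.3086 * 1883
= 581.0938 mGal

581.0938


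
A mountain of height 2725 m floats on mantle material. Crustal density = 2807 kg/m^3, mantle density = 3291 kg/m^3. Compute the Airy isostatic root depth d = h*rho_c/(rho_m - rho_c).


rho_m - rho_c = 3291 - 2807 = 484
d = 2725 * 2807 / 484
= 7649075 / 484
= 15803.87 m

15803.87


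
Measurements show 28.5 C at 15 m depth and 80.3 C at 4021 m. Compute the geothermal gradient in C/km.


dT = 80.3 - 28.5 = 51.8 C
dz = 4021 - 15 = 4006 m
gradient = dT/dz * 1000 = 51.8/4006 * 1000 = 12.9306 C/km

12.9306


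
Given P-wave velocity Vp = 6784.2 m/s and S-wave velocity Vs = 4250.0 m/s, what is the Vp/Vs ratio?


Vp/Vs = 6784.2 / 4250.0
= 1.5963

1.5963


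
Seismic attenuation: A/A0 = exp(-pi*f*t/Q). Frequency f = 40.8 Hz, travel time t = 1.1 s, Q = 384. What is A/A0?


pi*f*t/Q = pi*40.8*1.1/384 = 0.367174
A/A0 = exp(-0.367174) = 0.692689

0.692689


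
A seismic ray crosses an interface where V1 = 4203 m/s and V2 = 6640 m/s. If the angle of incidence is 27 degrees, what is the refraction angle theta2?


sin(theta1) = sin(27 deg) = 0.45399
sin(theta2) = V2/V1 * sin(theta1) = 6640/4203 * 0.45399 = 0.717225
theta2 = arcsin(0.717225) = 45.8258 degrees

45.8258


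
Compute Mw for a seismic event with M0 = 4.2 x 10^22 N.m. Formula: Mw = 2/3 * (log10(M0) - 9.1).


log10(M0) = log10(4.2 x 10^22) = 22.6232
Mw = 2/3 * (22.6232 - 9.1)
= 2/3 * 13.5232
= 9.02

9.02


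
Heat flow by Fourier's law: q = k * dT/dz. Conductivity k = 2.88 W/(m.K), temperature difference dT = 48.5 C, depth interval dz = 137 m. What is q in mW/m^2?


q = k * dT / dz * 1000
= 2.88 * 48.5 / 137 * 1000
= 1.019562 * 1000
= 1019.562 mW/m^2

1019.562


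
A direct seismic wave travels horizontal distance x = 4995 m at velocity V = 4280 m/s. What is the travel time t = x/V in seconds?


t = x / V
= 4995 / 4280
= 1.1671 s

1.1671


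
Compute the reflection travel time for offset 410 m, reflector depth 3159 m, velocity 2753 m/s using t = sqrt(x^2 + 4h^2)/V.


x^2 + 4h^2 = 410^2 + 4*3159^2 = 168100 + 39917124 = 40085224
sqrt(40085224) = 6331.2893
t = 6331.2893 / 2753 = 2.2998 s

2.2998


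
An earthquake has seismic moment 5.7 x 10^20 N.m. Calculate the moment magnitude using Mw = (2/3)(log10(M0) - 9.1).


log10(M0) = log10(5.7 x 10^20) = 20.7559
Mw = 2/3 * (20.7559 - 9.1)
= 2/3 * 11.6559
= 7.77

7.77


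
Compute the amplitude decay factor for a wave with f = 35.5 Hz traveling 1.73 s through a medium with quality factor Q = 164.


pi*f*t/Q = pi*35.5*1.73/164 = 1.176469
A/A0 = exp(-1.176469) = 0.308366

0.308366


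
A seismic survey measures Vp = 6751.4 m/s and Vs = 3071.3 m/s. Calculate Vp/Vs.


Vp/Vs = 6751.4 / 3071.3
= 2.1982

2.1982


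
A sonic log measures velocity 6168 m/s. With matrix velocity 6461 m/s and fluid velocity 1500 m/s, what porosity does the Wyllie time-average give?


1/V - 1/Vm = 1/6168 - 1/6461 = 7.35e-06
1/Vf - 1/Vm = 1/1500 - 1/6461 = 0.00051189
phi = 7.35e-06 / 0.00051189 = 0.0144

0.0144


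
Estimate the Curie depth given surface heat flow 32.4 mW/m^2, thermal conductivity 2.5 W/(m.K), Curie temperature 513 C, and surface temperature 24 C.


T_Curie - T_surf = 513 - 24 = 489 C
Convert q to W/m^2: 32.4 mW/m^2 = 0.0324 W/m^2
d = 489 * 2.5 / 0.0324 = 37731.48 m

37731.48


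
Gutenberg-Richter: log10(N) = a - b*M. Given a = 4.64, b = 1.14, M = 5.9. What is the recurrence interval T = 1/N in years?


log10(N) = 4.64 - 1.14*5.9 = -2.086
N = 10^-2.086 = 0.008204
T = 1/N = 1/0.008204 = 121.899 years

121.899


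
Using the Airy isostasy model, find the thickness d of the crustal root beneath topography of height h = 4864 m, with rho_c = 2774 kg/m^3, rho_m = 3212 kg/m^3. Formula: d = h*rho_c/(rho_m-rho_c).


rho_m - rho_c = 3212 - 2774 = 438
d = 4864 * 2774 / 438
= 13492736 / 438
= 30805.33 m

30805.33


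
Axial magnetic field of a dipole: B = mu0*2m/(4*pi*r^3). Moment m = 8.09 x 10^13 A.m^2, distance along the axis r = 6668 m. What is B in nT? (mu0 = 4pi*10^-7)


m = 8.09 x 10^13 = 80900000000000 A.m^2
2m = 161800000000000 A.m^2
r^3 = 6668^3 = 296474109632
B = (4pi*10^-7) * 161800000000000 / (4*pi * 296474109632) * 1e9
= 203323876.540331 / 3725603539197.86 * 1e9
= 54574.7486 nT

54574.7486


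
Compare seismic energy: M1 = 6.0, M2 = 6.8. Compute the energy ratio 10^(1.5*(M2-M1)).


M2 - M1 = 6.8 - 6.0 = 0.8
1.5 * 0.8 = 1.2
ratio = 10^1.2 = 15.85

15.85


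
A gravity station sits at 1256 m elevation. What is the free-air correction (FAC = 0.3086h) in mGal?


FAC = 0.3086 * h
= 0.3086 * 1256
= 387.6016 mGal

387.6016


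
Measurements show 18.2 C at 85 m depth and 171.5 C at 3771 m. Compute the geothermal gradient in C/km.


dT = 171.5 - 18.2 = 153.3 C
dz = 3771 - 85 = 3686 m
gradient = dT/dz * 1000 = 153.3/3686 * 1000 = 41.5898 C/km

41.5898


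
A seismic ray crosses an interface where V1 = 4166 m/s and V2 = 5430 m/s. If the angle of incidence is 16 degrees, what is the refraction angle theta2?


sin(theta1) = sin(16 deg) = 0.275637
sin(theta2) = V2/V1 * sin(theta1) = 5430/4166 * 0.275637 = 0.359268
theta2 = arcsin(0.359268) = 21.0553 degrees

21.0553


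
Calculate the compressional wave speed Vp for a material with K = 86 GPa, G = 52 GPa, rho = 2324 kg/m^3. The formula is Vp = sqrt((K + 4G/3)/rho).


First compute the effective modulus:
K + 4G/3 = 86e9 + 4*52e9/3 = 155333333333.33 Pa
Then divide by density:
155333333333.33 / 2324 = 66838783.7063 Pa/(kg/m^3)
Take the square root:
Vp = sqrt(66838783.7063) = 8175.5 m/s

8175.5


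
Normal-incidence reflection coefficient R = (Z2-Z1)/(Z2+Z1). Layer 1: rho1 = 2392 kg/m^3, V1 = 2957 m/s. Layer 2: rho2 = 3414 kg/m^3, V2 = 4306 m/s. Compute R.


Z1 = 2392 * 2957 = 7073144
Z2 = 3414 * 4306 = 14700684
R = (14700684 - 7073144) / (14700684 + 7073144) = 7627540 / 21773828 = 0.3503

0.3503


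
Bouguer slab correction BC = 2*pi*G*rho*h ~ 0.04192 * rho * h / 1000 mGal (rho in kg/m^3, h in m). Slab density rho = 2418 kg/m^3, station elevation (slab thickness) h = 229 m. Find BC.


BC = 0.04192 * rho * h / 1000
= 0.04192 * 2418 * 229 / 1000
= 23.212 mGal

23.212


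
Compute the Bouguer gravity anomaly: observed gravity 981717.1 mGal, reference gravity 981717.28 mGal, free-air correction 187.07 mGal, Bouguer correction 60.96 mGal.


BA = g_obs - g_ref + FAC - BC
= 981717.1 - 981717.28 + 187.07 - 60.96
= 125.93 mGal

125.93


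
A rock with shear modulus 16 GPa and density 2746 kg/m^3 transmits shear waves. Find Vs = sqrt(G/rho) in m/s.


Convert G to Pa: G = 16e9 Pa
Compute G/rho = 16e9 / 2746 = 5826656.9556
Vs = sqrt(5826656.9556) = 2413.85 m/s

2413.85


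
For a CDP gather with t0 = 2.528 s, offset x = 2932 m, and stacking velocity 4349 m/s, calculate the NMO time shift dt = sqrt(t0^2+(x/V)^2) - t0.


x/Vnmo = 2932/4349 = 0.674178
(x/Vnmo)^2 = 0.454516
t0^2 = 6.390784
sqrt(6.390784 + 0.454516) = 2.616352
dt = 2.616352 - 2.528 = 0.088352

0.088352


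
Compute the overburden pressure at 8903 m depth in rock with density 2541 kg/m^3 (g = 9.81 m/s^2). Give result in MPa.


P = rho * g * z / 1e6
= 2541 * 9.81 * 8903 / 1e6
= 221926950.63 / 1e6
= 221.927 MPa

221.927


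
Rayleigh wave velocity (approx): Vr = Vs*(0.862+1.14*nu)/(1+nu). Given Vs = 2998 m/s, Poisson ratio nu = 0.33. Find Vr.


Numerator factor = 0.862 + 1.14*0.33 = 1.2382
Denominator = 1 + 0.33 = 1.33
Vr = 2998 * 1.2382 / 1.33 = 2791.07 m/s

2791.07


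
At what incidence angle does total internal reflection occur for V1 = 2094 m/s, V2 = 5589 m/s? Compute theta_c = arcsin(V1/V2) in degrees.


V1/V2 = 2094/5589 = 0.374665
theta_c = arcsin(0.374665) = 22.0036 degrees

22.0036


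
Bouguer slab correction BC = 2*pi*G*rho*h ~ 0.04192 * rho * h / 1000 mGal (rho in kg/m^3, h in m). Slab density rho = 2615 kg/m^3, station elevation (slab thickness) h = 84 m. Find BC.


BC = 0.04192 * rho * h / 1000
= 0.04192 * 2615 * 84 / 1000
= 9.2081 mGal

9.2081


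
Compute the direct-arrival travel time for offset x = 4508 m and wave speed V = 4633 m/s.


t = x / V
= 4508 / 4633
= 0.973 s

0.973


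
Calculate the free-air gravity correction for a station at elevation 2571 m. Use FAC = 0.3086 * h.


FAC = 0.3086 * h
= 0.3086 * 2571
= 793.4106 mGal

793.4106


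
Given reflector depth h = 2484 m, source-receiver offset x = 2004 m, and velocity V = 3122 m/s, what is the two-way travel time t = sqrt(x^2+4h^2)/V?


x^2 + 4h^2 = 2004^2 + 4*2484^2 = 4016016 + 24681024 = 28697040
sqrt(28697040) = 5356.9618
t = 5356.9618 / 3122 = 1.7159 s

1.7159


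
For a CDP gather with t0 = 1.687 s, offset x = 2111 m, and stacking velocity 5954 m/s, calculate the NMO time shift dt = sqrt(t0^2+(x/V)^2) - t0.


x/Vnmo = 2111/5954 = 0.354552
(x/Vnmo)^2 = 0.125707
t0^2 = 2.845969
sqrt(2.845969 + 0.125707) = 1.723855
dt = 1.723855 - 1.687 = 0.036855

0.036855


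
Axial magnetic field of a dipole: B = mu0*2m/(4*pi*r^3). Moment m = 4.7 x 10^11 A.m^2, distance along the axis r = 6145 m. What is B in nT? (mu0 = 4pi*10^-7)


m = 4.7 x 10^11 = 470000000000 A.m^2
2m = 940000000000 A.m^2
r^3 = 6145^3 = 232041498625
B = (4pi*10^-7) * 940000000000 / (4*pi * 232041498625) * 1e9
= 1181238.83775 / 2915919469633.06 * 1e9
= 405.1 nT

405.1


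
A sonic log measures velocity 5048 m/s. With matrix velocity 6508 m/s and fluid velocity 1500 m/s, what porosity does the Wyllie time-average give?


1/V - 1/Vm = 1/5048 - 1/6508 = 4.444e-05
1/Vf - 1/Vm = 1/1500 - 1/6508 = 0.00051301
phi = 4.444e-05 / 0.00051301 = 0.0866

0.0866


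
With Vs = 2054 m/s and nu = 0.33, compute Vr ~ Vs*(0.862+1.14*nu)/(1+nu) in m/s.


Numerator factor = 0.862 + 1.14*0.33 = 1.2382
Denominator = 1 + 0.33 = 1.33
Vr = 2054 * 1.2382 / 1.33 = 1912.23 m/s

1912.23


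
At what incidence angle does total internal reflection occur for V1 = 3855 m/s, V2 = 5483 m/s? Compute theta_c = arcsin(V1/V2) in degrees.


V1/V2 = 3855/5483 = 0.703082
theta_c = arcsin(0.703082) = 44.6748 degrees

44.6748


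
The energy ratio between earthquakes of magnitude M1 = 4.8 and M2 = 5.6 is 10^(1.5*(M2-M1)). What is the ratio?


M2 - M1 = 5.6 - 4.8 = 0.8
1.5 * 0.8 = 1.2
ratio = 10^1.2 = 15.85

15.85


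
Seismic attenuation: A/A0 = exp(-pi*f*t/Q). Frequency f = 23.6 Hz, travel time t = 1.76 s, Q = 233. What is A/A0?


pi*f*t/Q = pi*23.6*1.76/233 = 0.560039
A/A0 = exp(-0.560039) = 0.571187

0.571187


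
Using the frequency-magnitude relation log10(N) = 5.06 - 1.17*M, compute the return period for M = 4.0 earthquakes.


log10(N) = 5.06 - 1.17*4.0 = 0.38
N = 10^0.38 = 2.398833
T = 1/N = 1/2.398833 = 0.4169 years

0.4169


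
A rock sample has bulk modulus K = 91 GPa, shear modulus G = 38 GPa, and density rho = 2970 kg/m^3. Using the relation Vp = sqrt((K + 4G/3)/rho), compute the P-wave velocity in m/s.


First compute the effective modulus:
K + 4G/3 = 91e9 + 4*38e9/3 = 141666666666.67 Pa
Then divide by density:
141666666666.67 / 2970 = 47699214.3659 Pa/(kg/m^3)
Take the square root:
Vp = sqrt(47699214.3659) = 6906.46 m/s

6906.46


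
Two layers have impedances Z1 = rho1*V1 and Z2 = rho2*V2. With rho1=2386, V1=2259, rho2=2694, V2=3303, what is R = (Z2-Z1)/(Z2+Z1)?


Z1 = 2386 * 2259 = 5389974
Z2 = 2694 * 3303 = 8898282
R = (8898282 - 5389974) / (8898282 + 5389974) = 3508308 / 14288256 = 0.2455

0.2455


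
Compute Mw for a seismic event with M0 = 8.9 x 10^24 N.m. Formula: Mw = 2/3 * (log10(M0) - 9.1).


log10(M0) = log10(8.9 x 10^24) = 24.9494
Mw = 2/3 * (24.9494 - 9.1)
= 2/3 * 15.8494
= 10.57

10.57


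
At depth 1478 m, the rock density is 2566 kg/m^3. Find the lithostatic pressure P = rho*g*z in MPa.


P = rho * g * z / 1e6
= 2566 * 9.81 * 1478 / 1e6
= 37204895.88 / 1e6
= 37.2049 MPa

37.2049


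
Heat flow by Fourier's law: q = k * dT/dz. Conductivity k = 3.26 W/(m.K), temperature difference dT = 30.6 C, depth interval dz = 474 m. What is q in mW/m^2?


q = k * dT / dz * 1000
= 3.26 * 30.6 / 474 * 1000
= 0.210456 * 1000
= 210.4557 mW/m^2

210.4557


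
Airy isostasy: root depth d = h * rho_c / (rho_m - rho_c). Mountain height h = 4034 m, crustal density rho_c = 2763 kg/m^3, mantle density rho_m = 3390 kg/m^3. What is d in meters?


rho_m - rho_c = 3390 - 2763 = 627
d = 4034 * 2763 / 627
= 11145942 / 627
= 17776.62 m

17776.62


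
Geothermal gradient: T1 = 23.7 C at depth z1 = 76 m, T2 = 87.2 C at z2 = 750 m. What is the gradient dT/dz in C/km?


dT = 87.2 - 23.7 = 63.5 C
dz = 750 - 76 = 674 m
gradient = dT/dz * 1000 = 63.5/674 * 1000 = 94.2136 C/km

94.2136


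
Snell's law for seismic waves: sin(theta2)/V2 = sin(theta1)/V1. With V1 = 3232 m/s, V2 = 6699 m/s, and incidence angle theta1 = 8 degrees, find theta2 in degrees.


sin(theta1) = sin(8 deg) = 0.139173
sin(theta2) = V2/V1 * sin(theta1) = 6699/3232 * 0.139173 = 0.288466
theta2 = arcsin(0.288466) = 16.7661 degrees

16.7661


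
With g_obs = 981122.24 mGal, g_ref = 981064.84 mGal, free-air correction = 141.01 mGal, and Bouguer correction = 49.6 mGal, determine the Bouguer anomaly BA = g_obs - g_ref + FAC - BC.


BA = g_obs - g_ref + FAC - BC
= 981122.24 - 981064.84 + 141.01 - 49.6
= 148.81 mGal

148.81


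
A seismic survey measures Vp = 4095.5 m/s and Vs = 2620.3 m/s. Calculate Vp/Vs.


Vp/Vs = 4095.5 / 2620.3
= 1.563

1.563


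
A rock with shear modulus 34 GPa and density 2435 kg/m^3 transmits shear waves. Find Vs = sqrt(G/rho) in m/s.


Convert G to Pa: G = 34e9 Pa
Compute G/rho = 34e9 / 2435 = 13963039.0144
Vs = sqrt(13963039.0144) = 3736.72 m/s

3736.72


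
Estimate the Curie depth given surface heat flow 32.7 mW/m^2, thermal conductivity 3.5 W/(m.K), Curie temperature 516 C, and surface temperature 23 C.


T_Curie - T_surf = 516 - 23 = 493 C
Convert q to W/m^2: 32.7 mW/m^2 = 0.0327 W/m^2
d = 493 * 3.5 / 0.0327 = 52767.58 m

52767.58


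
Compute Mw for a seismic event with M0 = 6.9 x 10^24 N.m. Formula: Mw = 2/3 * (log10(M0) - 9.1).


log10(M0) = log10(6.9 x 10^24) = 24.8388
Mw = 2/3 * (24.8388 - 9.1)
= 2/3 * 15.7388
= 10.49

10.49


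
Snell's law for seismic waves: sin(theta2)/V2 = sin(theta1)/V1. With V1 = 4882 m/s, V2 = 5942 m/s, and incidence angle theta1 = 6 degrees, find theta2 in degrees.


sin(theta1) = sin(6 deg) = 0.104528
sin(theta2) = V2/V1 * sin(theta1) = 5942/4882 * 0.104528 = 0.127224
theta2 = arcsin(0.127224) = 7.3092 degrees

7.3092
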